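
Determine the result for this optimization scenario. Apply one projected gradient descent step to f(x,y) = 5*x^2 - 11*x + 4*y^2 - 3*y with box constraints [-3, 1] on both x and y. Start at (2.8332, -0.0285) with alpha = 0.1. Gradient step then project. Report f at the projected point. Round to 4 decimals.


Step 1: Compute gradient at (2.8332, -0.0285).
grad_x = 2*5*2.8332 - 11 = 17.332
grad_y = 2*4*-0.0285 - 3 = -3.228
Step 2: Gradient step.
x_raw = 2.8332 - 0.1*17.332 = 1.1
y_raw = -0.0285 - 0.1*-3.228 = 0.2943
Step 3: Project onto [-3, 1].
x_proj = clip(1.1) = 1.0
y_proj = clip(0.2943) = 0.2943
Step 4: Evaluate f.
f(1.0, 0.2943) = -6.5365


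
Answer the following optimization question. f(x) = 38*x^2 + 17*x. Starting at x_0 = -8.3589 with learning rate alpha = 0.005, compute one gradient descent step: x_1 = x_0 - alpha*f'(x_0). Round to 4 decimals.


We compute the gradient at x_0 and apply the update.
f'(x) = 76*x + 17
f'(-8.3589) = 76*-8.3589 + 17 = -618.2764
x_1 = -8.3589 - 0.005*-618.2764 = -5.2675


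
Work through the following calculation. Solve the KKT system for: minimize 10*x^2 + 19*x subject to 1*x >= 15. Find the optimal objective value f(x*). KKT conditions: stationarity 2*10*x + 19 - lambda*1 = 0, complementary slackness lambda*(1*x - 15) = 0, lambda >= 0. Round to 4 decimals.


Step 1: Try lambda = 0 (constraint inactive).
x_unc = -19/(2*10) = -0.95
Check: 1*-0.95 = -0.95 < 15 -- violated!
Step 2: Constraint must be active: 1*x = 15
x* = 15/1 = 15.0
lambda = (2*10*15.0 + 19)/1 = 319.0
Step 3: Compute optimal value.
f(x*) = 10*15.0^2 + 19*15.0 = 2535.0


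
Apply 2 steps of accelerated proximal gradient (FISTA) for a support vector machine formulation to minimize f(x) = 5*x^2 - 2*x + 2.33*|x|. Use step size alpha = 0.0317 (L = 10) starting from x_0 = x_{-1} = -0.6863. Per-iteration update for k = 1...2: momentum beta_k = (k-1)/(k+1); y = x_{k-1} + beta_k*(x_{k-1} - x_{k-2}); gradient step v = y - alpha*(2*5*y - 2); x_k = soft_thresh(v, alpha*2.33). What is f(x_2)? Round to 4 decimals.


FISTA on f(x) = 5*x^2 - 2*x + 2.33*|x|
L = 10, alpha = 0.0317
Iteration 1: beta = 0.0, y = -0.6863 + 0.0*(-0.6863 + 0.6863) = -0.6863
  grad(y) = -8.863, v = y - alpha*grad = -0.4053
  prox(v) = soft_thresh(-0.4053, 0.0739) = -0.3315
Iteration 2: beta = 0.3333, y = -0.3315 + 0.3333*(-0.3315 + 0.6863) = -0.2132
  grad(y) = -4.1321, v = y - alpha*grad = -0.0822
  prox(v) = soft_thresh(-0.0822, 0.0739) = -0.0084
f(x_2) = 5*(-0.0084)^2 - 2*(-0.0084) + 2.33*|-0.0084| = 0.0366


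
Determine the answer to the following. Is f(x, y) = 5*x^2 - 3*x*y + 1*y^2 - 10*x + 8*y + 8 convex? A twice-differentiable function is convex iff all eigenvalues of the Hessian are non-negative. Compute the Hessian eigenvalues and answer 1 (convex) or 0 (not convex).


The Hessian of f(x,y) = 5*x^2 - 3*x*y + 1*y^2 - 10*x + 8*y + 8 is:
H = [[10, -3], [-3, 2]]
Trace = 10 + 2 = 12
Determinant = 10*2 - (-3)^2 = 11
Discriminant = (12)^2 - 4*11 = 100.0
Eigenvalues: lambda_1 = 1.0, lambda_2 = 11.0
The function is convex.

1


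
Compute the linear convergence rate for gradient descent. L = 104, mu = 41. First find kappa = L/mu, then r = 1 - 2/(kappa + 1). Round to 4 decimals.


Step 1: Compute the condition number.
kappa = L/mu = 104/41 = 2.5366
Step 2: Compute the convergence rate.
r = 1 - 2/(kappa + 1) = 1 - 2*mu/(L + mu) = (L - mu)/(L + mu) = 63/145 = 0.4345


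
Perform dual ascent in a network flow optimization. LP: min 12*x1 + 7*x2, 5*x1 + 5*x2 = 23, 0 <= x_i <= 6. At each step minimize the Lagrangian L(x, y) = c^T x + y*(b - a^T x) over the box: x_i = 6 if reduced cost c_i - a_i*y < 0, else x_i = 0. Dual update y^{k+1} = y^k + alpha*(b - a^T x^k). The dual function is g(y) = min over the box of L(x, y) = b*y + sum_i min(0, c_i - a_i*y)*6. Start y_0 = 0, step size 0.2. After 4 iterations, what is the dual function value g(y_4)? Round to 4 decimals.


Dual ascent for LP: min 12*x1 + 7*x2, 5*x1 + 5*x2 = 23, 0 <= x_i <= 6
Step 1: y^k = 0.0, reduced costs: (12.0, 7.0)
  x^k = (0.0, 0.0), subgradient = b - a^T x = 23.0
  y^{k+1} = 0.0 + 0.2*23.0 = 4.6
Step 2: y^k = 4.6, reduced costs: (-11.0, -16.0)
  x^k = (6.0, 6.0), subgradient = b - a^T x = -37.0
  y^{k+1} = 4.6 + 0.2*-37.0 = -2.8
Step 3: y^k = -2.8, reduced costs: (26.0, 21.0)
  x^k = (0.0, 0.0), subgradient = b - a^T x = 23.0
  y^{k+1} = -2.8 + 0.2*23.0 = 1.8
Step 4: y^k = 1.8, reduced costs: (3.0, -2.0)
  x^k = (0.0, 6.0), subgradient = b - a^T x = -7.0
  y^{k+1} = 1.8 + 0.2*-7.0 = 0.4
Dual objective at y_4 = 0.4: reduced costs (10.0, 5.0), box minimizer x = (0.0, 0.0)
g(y_4) = b*y + (c1 - a1*y)*x1 + (c2 - a2*y)*x2 = 23*0.4 + 10.0*0.0 + 5.0*0.0 = 9.2 + 0.0 + 0.0 = 9.2


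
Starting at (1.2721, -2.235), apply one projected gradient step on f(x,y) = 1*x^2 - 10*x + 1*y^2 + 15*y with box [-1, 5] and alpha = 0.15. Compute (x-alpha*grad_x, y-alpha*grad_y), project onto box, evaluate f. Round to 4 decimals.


Step 1: Compute gradient at (1.2721, -2.235).
grad_x = 2*1*1.2721 - 10 = -7.4558
grad_y = 2*1*-2.235 + 15 = 10.53
Step 2: Gradient step.
x_raw = 1.2721 - 0.15*-7.4558 = 2.3905
y_raw = -2.235 - 0.15*10.53 = -3.8145
Step 3: Project onto [-1, 5].
x_proj = clip(2.3905) = 2.3905
y_proj = clip(-3.8145) = -1.0
Step 4: Evaluate f.
f(2.3905, -1.0) = -32.1904


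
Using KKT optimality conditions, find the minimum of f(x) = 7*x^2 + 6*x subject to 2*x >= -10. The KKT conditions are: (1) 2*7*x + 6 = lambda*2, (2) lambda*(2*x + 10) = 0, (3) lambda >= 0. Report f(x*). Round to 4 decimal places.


Step 1: Try lambda = 0 (constraint inactive).
Stationarity: 2*7*x + 6 = 0
x* = -6/(2*7) = -3/7 = -0.4286 (rounded; the exact value -3/7 is used below)
Check constraint: 2*-0.4286 = -0.8572 >= -10 -- satisfied.
Step 2: Compute optimal value.
f(x*) = 7*(-3/7)^2 + 6*(-3/7) = -1.2857


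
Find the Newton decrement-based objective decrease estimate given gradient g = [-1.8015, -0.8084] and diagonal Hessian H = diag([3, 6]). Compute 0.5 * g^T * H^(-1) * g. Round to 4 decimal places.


Step 1: H is diagonal, so H^(-1) * g = [-0.6005, -0.1347].
Step 2: g^T H^(-1) g = sum_i g_i^2 / H_ii
  = (-1.8015)^2/3 + (-0.8084)^2/6
  = 1.0818 + 0.1089 = 1.1907
Step 3: Objective decrease = 0.5 * g^T H^(-1) g = 0.5954


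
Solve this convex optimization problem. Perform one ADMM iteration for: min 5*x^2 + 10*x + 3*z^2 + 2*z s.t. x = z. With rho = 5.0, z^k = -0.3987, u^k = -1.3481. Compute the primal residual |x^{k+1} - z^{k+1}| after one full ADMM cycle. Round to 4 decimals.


ADMM iteration with rho = 5.0, z^k = -0.3987, u^k = -1.3481
Step 1: x-update.
Minimize 5*x^2 + 10*x + (5.0/2)*(x + 0.3987 - 1.3481)^2
FOC: (2*5 + 5.0)*x = -10 + 5.0*(-0.3987 + 1.3481)
x^{k+1} = -0.3502
Step 2: z-update.
Minimize 3*z^2 + 2*z + (5.0/2)*(-0.3502 - z - 1.3481)^2
FOC: (2*3 + 5.0)*z = -2 + 5.0*(-0.3502 - 1.3481)
z^{k+1} = -0.9538
Step 3: u-update.
u^{k+1} = -1.3481 - 0.3502 + 0.9538 = -0.7445
Step 4: Primal residual = |-0.3502 + 0.9538| = 0.6036


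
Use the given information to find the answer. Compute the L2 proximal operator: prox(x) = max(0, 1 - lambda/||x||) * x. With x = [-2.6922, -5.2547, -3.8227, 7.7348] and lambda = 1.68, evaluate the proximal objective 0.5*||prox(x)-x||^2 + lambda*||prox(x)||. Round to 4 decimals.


Step 1: Compute ||x||.
||x|| = 10.4547
Step 2: Compute scaling factor.
scale = max(0, 1 - 1.68/10.4547) = 0.8393
Step 3: prox(x) = [-2.2596, -4.4103, -3.2084, 6.4919]
||prox(x)|| = 8.7747
Step 4: Proximal objective.
0.5*||prox-x||^2 = 1.4112
lambda*||prox|| = 14.7415
Total = 16.1526


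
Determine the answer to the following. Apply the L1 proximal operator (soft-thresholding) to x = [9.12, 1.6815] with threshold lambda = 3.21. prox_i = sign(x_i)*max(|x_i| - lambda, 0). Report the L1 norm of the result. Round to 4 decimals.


Soft-thresholding with lambda = 3.21:
prox(9.12) = sign(9.12)*max(|9.12| - 3.21, 0) = 5.91
prox(1.6815) = sign(1.6815)*max(|1.6815| - 3.21, 0) = 0.0
prox(x) = [5.91, 0.0]
||prox(x)||_1 = 5.91 + 0.0 = 5.91


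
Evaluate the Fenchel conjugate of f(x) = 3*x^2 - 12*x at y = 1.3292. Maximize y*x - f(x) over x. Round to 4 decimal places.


f*(y) = sup_x {y*x - a*x^2 - b*x} = sup_x {(y-b)*x - a*x^2}
FOC: (y - b) - 2a*x = 0 => x* = (y - b)/(2a)
x* = (1.3292 + 12)/(2*3) = 2.2215
f*(1.3292) = (y-b)^2/(4a) = (1.3292 + 12)^2/(4*3)
= 177.6676/12 = 14.8056


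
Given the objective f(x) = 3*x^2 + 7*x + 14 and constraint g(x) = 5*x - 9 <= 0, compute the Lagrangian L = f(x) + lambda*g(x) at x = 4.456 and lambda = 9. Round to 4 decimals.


Step 1: Evaluate f(x).
f(4.456) = 3*4.456^2 + 7*4.456 + 14 = 104.7598
Step 2: Evaluate g(x).
g(4.456) = 5*4.456 - 9 = 13.28
Step 3: Compute Lagrangian.
L = 104.7598 + 9*13.28 = 224.2798


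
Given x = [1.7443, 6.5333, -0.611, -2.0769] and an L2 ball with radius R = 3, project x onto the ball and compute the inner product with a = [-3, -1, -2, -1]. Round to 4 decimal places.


Step 1: Compute ||x|| (intermediates to 6 decimals).
||x|| = sqrt(1.7443^2 + 6.5333^2 + (-0.611)^2 + (-2.0769)^2) = 7.100241
Step 2: Project.
Since ||x|| > R, scale = R/||x|| = 3/7.100241 = 0.422521, proj(x) = scale * x
proj(x) = [0.737003, 2.760456, -0.25816, -0.877534]
Step 3: Dot product.
a^T * proj(x) = -3*0.737003 - 1*2.760456 - 2*(-0.25816) - 1*(-0.877534) = -3.5776


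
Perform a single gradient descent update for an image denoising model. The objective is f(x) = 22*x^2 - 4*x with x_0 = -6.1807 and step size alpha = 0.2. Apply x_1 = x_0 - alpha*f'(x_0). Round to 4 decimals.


We compute the gradient at x_0 and apply the update.
f'(x) = 44*x - 4
f'(-6.1807) = 44*-6.1807 - 4 = -275.9508
x_1 = -6.1807 - 0.2*-275.9508 = 49.0095


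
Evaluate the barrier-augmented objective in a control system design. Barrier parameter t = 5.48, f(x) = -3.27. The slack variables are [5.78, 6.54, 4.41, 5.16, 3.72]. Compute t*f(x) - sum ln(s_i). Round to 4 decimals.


Step 1: Compute log-barrier.
ln values: [1.7544, 1.8779, 1.4839, 1.6409, 1.3137]
phi = -(1.7544 + 1.8779 + 1.4839 + 1.6409 + 1.3137) = -8.0709
Step 2: Compute augmented objective.
t*f(x) = 5.48*-3.27 = -17.9196
Total = -17.9196 - 8.0709 = -25.9905


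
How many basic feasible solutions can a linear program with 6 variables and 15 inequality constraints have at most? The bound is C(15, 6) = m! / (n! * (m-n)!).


Each vertex corresponds to some choice of n active constraints out of m, so the number of vertices is at most C(m, n) = m! / (n!(m-n)!).
m = 15, n = 6
Numerator: 15 * 14 * 13 * 12 * 11 * 10
Denominator: 6! = 720
C(15, 6) = 5005


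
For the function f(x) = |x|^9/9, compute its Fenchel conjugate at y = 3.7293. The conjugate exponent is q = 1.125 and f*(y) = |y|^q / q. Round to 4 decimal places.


The conjugate exponent q satisfies 1/p + 1/q = 1.
p = 9, so q = 9/(9 - 1) = 1.125
|y|^q = 3.7293^1.125 = 4.3962
f*(3.7293) = 4.3962 / 1.125 = 3.9078


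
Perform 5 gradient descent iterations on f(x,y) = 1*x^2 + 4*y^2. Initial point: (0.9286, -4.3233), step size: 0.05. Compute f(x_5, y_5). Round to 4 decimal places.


Gradient descent on f(x,y) = 1*x^2 + 4*y^2.
Starting point: (0.9286, -4.3233), alpha = 0.05
Step 1: grad_x = 2*1*0.9286 = 1.8572, grad_y = 2*4*-4.3233 = -34.5864
  x_1 = 0.9286 - 0.05*1.8572 = 0.8357
  y_1 = -4.3233 - 0.05*-34.5864 = -2.594
Step 2: grad_x = 2*1*0.8357 = 1.6715, grad_y = 2*4*-2.594 = -20.7518
  x_2 = 0.8357 - 0.05*1.6715 = 0.7522
  y_2 = -2.594 - 0.05*-20.7518 = -1.5564
Step 3: grad_x = 2*1*0.7522 = 1.5043, grad_y = 2*4*-1.5564 = -12.4511
  x_3 = 0.7522 - 0.05*1.5043 = 0.6769
  y_3 = -1.5564 - 0.05*-12.4511 = -0.9338
Step 4: grad_x = 2*1*0.6769 = 1.3539, grad_y = 2*4*-0.9338 = -7.4707
  x_4 = 0.6769 - 0.05*1.3539 = 0.6093
  y_4 = -0.9338 - 0.05*-7.4707 = -0.5603
Step 5: grad_x = 2*1*0.6093 = 1.2185, grad_y = 2*4*-0.5603 = -4.4824
  x_5 = 0.6093 - 0.05*1.2185 = 0.5483
  y_5 = -0.5603 - 0.05*-4.4824 = -0.3362
f(0.5483, -0.3362) = 1*0.5483^2 + 4*(-0.3362)^2 = 0.7527


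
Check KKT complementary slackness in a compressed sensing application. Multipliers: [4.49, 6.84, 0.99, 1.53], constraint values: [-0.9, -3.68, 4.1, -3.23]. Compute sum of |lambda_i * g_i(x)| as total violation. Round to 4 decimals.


KKT complementary slackness check:
lambda_1 * g_1 = 4.49 * -0.9 = -4.041
lambda_2 * g_2 = 6.84 * -3.68 = -25.1712
lambda_3 * g_3 = 0.99 * 4.1 = 4.059
lambda_4 * g_4 = 1.53 * -3.23 = -4.9419
Total violation = 4.041 + 25.1712 + 4.059 + 4.9419 = 38.2131


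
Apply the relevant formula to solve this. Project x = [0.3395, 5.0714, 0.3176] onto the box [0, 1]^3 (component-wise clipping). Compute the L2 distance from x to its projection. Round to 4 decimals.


Project each component onto [0, 1].
clip(0.3395) = 0.3395, clip(5.0714) = 1.0, clip(0.3176) = 0.3176
Projection = [0.3395, 1.0, 0.3176]
Squared diffs: [0.0, 16.5763, 0.0]
Distance = sqrt(16.5763) = 4.0714


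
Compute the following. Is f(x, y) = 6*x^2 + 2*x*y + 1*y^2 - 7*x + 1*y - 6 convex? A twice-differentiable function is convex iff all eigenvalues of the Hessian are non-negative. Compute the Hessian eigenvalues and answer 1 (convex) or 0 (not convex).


The Hessian of f(x,y) = 6*x^2 + 2*x*y + 1*y^2 - 7*x + 1*y - 6 is:
H = [[12, 2], [2, 2]]
Trace = 12 + 2 = 14
Determinant = 12*2 - (2)^2 = 20
Discriminant = (14)^2 - 4*20 = 116.0
Eigenvalues: lambda_1 = 1.6148, lambda_2 = 12.3852
The function is convex.

1


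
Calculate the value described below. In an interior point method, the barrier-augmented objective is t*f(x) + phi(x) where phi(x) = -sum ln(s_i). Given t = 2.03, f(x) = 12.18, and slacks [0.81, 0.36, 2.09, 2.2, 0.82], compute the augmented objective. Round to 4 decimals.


Step 1: Compute log-barrier.
ln values: [-0.2107, -1.0217, 0.7372, 0.7885, -0.1985]
phi = -(-0.2107 - 1.0217 + 0.7372 + 0.7885 - 0.1985) = -0.0948
Step 2: Compute augmented objective.
t*f(x) = 2.03*12.18 = 24.7254
Total = 24.7254 - 0.0948 = 24.6306


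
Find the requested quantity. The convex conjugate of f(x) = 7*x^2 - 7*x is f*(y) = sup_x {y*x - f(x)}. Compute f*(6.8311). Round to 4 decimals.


f*(y) = sup_x {y*x - a*x^2 - b*x} = sup_x {(y-b)*x - a*x^2}
FOC: (y - b) - 2a*x = 0 => x* = (y - b)/(2a)
x* = (6.8311 + 7)/(2*7) = 0.9879
f*(6.8311) = (y-b)^2/(4a) = (6.8311 + 7)^2/(4*7)
= 191.2993/28 = 6.8321


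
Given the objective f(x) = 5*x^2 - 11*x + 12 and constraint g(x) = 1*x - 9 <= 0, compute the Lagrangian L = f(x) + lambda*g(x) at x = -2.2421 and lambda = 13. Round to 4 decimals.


Step 1: Evaluate f(x).
f(-2.2421) = 5*(-2.2421)^2 - 11*(-2.2421) + 12 = 61.7982
Step 2: Evaluate g(x).
g(-2.2421) = 1*-2.2421 - 9 = -11.2421
Step 3: Compute Lagrangian.
L = 61.7982 + 13*-11.2421 = -84.3491


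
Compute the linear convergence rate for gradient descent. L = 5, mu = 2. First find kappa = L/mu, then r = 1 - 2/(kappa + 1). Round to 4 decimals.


Step 1: Compute the condition number.
kappa = L/mu = 5/2 = 2.5
Step 2: Compute the convergence rate.
r = 1 - 2/(kappa + 1) = 1 - 2*mu/(L + mu) = (L - mu)/(L + mu) = 3/7 = 0.4286


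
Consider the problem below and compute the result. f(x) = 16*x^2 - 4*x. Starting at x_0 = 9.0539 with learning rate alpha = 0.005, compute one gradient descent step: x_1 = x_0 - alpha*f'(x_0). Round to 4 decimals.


We compute the gradient at x_0 and apply the update.
f'(x) = 32*x - 4
f'(9.0539) = 32*9.0539 - 4 = 285.7248
x_1 = 9.0539 - 0.005*285.7248 = 7.6253


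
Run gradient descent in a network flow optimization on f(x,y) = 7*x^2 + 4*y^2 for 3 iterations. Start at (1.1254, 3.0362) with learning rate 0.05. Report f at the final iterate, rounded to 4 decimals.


Gradient descent on f(x,y) = 7*x^2 + 4*y^2.
Starting point: (1.1254, 3.0362), alpha = 0.05
Step 1: grad_x = 2*7*1.1254 = 15.7556, grad_y = 2*4*3.0362 = 24.2896
  x_1 = 1.1254 - 0.05*15.7556 = 0.3376
  y_1 = 3.0362 - 0.05*24.2896 = 1.8217
Step 2: grad_x = 2*7*0.3376 = 4.7267, grad_y = 2*4*1.8217 = 14.5738
  x_2 = 0.3376 - 0.05*4.7267 = 0.1013
  y_2 = 1.8217 - 0.05*14.5738 = 1.093
Step 3: grad_x = 2*7*0.1013 = 1.418, grad_y = 2*4*1.093 = 8.7443
  x_3 = 0.1013 - 0.05*1.418 = 0.0304
  y_3 = 1.093 - 0.05*8.7443 = 0.6558
f(0.0304, 0.6558) = 7*0.0304^2 + 4*0.6558^2 = 1.7269


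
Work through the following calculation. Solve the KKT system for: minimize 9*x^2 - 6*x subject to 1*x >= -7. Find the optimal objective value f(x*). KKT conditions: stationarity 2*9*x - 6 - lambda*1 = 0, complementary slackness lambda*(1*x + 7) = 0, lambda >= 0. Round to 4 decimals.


Step 1: Try lambda = 0 (constraint inactive).
Stationarity: 2*9*x - 6 = 0
x* = 6/(2*9) = 1/3 = 0.3333 (rounded; the exact value 1/3 is used below)
Check constraint: 1*0.3333 = 0.3333 >= -7 -- satisfied.
Step 2: Compute optimal value.
f(x*) = 9*(1/3)^2 - 6*(1/3) = -1.0


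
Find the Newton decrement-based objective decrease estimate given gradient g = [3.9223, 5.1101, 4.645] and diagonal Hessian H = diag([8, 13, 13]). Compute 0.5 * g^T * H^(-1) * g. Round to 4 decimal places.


Step 1: H is diagonal, so H^(-1) * g = [0.4903, 0.3931, 0.3573].
Step 2: g^T H^(-1) g = sum_i g_i^2 / H_ii
  = (3.9223)^2/8 + (5.1101)^2/13 + (4.645)^2/13
  = 1.9231 + 2.0087 + 1.6597 = 5.5915
Step 3: Objective decrease = 0.5 * g^T H^(-1) g = 2.7957


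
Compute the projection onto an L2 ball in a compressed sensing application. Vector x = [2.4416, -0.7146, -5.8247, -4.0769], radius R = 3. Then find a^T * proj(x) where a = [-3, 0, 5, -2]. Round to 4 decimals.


Step 1: Compute ||x|| (intermediates to 6 decimals).
||x|| = sqrt(2.4416^2 + (-0.7146)^2 + (-5.8247)^2 + (-4.0769)^2) = 7.551179
Step 2: Project.
Since ||x|| > R, scale = R/||x|| = 3/7.551179 = 0.397289, proj(x) = scale * x
proj(x) = [0.970021, -0.283903, -2.314089, -1.619708]
Step 3: Dot product.
a^T * proj(x) = -3*0.970021 + 0*(-0.283903) + 5*(-2.314089) - 2*(-1.619708) = -11.2411


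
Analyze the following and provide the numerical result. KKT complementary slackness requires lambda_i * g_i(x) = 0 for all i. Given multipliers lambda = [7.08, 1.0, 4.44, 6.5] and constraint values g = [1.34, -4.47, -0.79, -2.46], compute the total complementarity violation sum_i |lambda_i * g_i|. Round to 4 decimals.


KKT complementary slackness check:
lambda_1 * g_1 = 7.08 * 1.34 = 9.4872
lambda_2 * g_2 = 1.0 * -4.47 = -4.47
lambda_3 * g_3 = 4.44 * -0.79 = -3.5076
lambda_4 * g_4 = 6.5 * -2.46 = -15.99
Total violation = 9.4872 + 4.47 + 3.5076 + 15.99 = 33.4548


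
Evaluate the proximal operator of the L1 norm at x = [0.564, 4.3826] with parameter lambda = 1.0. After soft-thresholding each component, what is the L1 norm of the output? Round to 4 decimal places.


Soft-thresholding with lambda = 1.0:
prox(0.564) = sign(0.564)*max(|0.564| - 1.0, 0) = 0.0
prox(4.3826) = sign(4.3826)*max(|4.3826| - 1.0, 0) = 3.3826
prox(x) = [0.0, 3.3826]
||prox(x)||_1 = 0.0 + 3.3826 = 3.3826


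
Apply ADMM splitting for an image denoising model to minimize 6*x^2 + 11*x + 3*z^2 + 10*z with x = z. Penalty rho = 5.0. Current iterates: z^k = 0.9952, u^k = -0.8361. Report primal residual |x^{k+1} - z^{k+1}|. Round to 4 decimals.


ADMM iteration with rho = 5.0, z^k = 0.9952, u^k = -0.8361
Step 1: x-update.
Minimize 6*x^2 + 11*x + (5.0/2)*(x - 0.9952 - 0.8361)^2
FOC: (2*6 + 5.0)*x = -11 + 5.0*(0.9952 + 0.8361)
x^{k+1} = -0.1084
Step 2: z-update.
Minimize 3*z^2 + 10*z + (5.0/2)*(-0.1084 - z - 0.8361)^2
FOC: (2*3 + 5.0)*z = -10 + 5.0*(-0.1084 - 0.8361)
z^{k+1} = -1.3384
Step 3: u-update.
u^{k+1} = -0.8361 - 0.1084 + 1.3384 = 0.3939
Step 4: Primal residual = |-0.1084 + 1.3384| = 1.23


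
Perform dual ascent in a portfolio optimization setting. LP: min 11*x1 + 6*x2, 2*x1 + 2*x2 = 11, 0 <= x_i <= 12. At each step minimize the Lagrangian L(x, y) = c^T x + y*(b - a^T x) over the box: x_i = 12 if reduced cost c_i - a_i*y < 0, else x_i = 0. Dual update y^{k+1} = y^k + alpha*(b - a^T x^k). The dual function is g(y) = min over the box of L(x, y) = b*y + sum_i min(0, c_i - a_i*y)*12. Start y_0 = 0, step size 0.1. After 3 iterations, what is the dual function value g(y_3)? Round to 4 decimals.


Dual ascent for LP: min 11*x1 + 6*x2, 2*x1 + 2*x2 = 11, 0 <= x_i <= 12
Step 1: y^k = 0.0, reduced costs: (11.0, 6.0)
  x^k = (0.0, 0.0), subgradient = b - a^T x = 11.0
  y^{k+1} = 0.0 + 0.1*11.0 = 1.1
Step 2: y^k = 1.1, reduced costs: (8.8, 3.8)
  x^k = (0.0, 0.0), subgradient = b - a^T x = 11.0
  y^{k+1} = 1.1 + 0.1*11.0 = 2.2
Step 3: y^k = 2.2, reduced costs: (6.6, 1.6)
  x^k = (0.0, 0.0), subgradient = b - a^T x = 11.0
  y^{k+1} = 2.2 + 0.1*11.0 = 3.3
Dual objective at y_3 = 3.3: reduced costs (4.4, -0.6), box minimizer x = (0.0, 12.0)
g(y_3) = b*y + (c1 - a1*y)*x1 + (c2 - a2*y)*x2 = 11*3.3 + 4.4*0.0 + (-0.6)*12.0 = 36.3 + 0.0 - 7.2 = 29.1


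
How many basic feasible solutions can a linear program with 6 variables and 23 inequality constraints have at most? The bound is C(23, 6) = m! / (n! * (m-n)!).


Each vertex corresponds to some choice of n active constraints out of m, so the number of vertices is at most C(m, n) = m! / (n!(m-n)!).
m = 23, n = 6
Numerator: 23 * 22 * 21 * 20 * 19 * 18
Denominator: 6! = 720
C(23, 6) = 100947


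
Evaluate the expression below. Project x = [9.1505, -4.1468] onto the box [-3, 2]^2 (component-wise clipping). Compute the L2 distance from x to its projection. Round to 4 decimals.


Project each component onto [-3, 2].
clip(9.1505) = 2.0, clip(-4.1468) = -3.0
Projection = [2.0, -3.0]
Squared diffs: [51.1297, 1.3152]
Distance = sqrt(52.4449) = 7.2419


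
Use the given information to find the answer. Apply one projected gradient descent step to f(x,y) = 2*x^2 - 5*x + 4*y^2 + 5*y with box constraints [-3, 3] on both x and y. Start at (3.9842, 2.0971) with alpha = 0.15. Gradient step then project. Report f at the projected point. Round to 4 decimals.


Step 1: Compute gradient at (3.9842, 2.0971).
grad_x = 2*2*3.9842 - 5 = 10.9368
grad_y = 2*4*2.0971 + 5 = 21.7768
Step 2: Gradient step.
x_raw = 3.9842 - 0.15*10.9368 = 2.3437
y_raw = 2.0971 - 0.15*21.7768 = -1.1694
Step 3: Project onto [-3, 3].
x_proj = clip(2.3437) = 2.3437
y_proj = clip(-1.1694) = -1.1694
Step 4: Evaluate f.
f(2.3437, -1.1694) = -1.1097


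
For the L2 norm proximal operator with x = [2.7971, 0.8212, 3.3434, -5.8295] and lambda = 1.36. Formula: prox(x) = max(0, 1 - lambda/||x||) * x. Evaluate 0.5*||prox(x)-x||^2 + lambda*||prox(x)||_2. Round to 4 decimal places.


Step 1: Compute ||x||.
||x|| = 7.3253
Step 2: Compute scaling factor.
scale = max(0, 1 - 1.36/7.3253) = 0.8143
Step 3: prox(x) = [2.2778, 0.6687, 2.7227, -4.7472]
||prox(x)|| = 5.9653
Step 4: Proximal objective.
0.5*||prox-x||^2 = 0.9248
lambda*||prox|| = 8.1128
Total = 9.0376


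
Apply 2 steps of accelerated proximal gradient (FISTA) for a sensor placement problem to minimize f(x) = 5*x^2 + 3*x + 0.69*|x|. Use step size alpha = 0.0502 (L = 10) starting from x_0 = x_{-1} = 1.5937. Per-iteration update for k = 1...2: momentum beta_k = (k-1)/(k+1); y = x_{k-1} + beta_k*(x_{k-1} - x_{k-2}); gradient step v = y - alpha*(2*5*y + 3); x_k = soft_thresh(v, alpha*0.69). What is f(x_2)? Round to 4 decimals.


FISTA on f(x) = 5*x^2 + 3*x + 0.69*|x|
L = 10, alpha = 0.0502
Iteration 1: beta = 0.0, y = 1.5937 + 0.0*(1.5937 - 1.5937) = 1.5937
  grad(y) = 18.937, v = y - alpha*grad = 0.6431
  prox(v) = soft_thresh(0.6431, 0.0346) = 0.6084
Iteration 2: beta = 0.3333, y = 0.6084 + 0.3333*(0.6084 - 1.5937) = 0.28
  grad(y) = 5.8, v = y - alpha*grad = -0.0112
  prox(v) = soft_thresh(-0.0112, 0.0346) = 0.0
f(x_2) = 5*0.0^2 + 3*0.0 + 0.69*|0.0| = 0.0


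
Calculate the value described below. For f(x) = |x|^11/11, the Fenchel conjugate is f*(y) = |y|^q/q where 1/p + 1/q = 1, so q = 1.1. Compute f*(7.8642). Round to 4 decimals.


The conjugate exponent q satisfies 1/p + 1/q = 1.
p = 11, so q = 11/(11 - 1) = 1.1
|y|^q = 7.8642^1.1 = 9.6654
f*(7.8642) = 9.6654 / 1.1 = 8.7867


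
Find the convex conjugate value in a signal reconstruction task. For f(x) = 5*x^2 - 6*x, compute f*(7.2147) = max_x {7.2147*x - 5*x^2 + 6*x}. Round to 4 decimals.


f*(y) = sup_x {y*x - a*x^2 - b*x} = sup_x {(y-b)*x - a*x^2}
FOC: (y - b) - 2a*x = 0 => x* = (y - b)/(2a)
x* = (7.2147 + 6)/(2*5) = 1.3215
f*(7.2147) = (y-b)^2/(4a) = (7.2147 + 6)^2/(4*5)
= 174.6283/20 = 8.7314


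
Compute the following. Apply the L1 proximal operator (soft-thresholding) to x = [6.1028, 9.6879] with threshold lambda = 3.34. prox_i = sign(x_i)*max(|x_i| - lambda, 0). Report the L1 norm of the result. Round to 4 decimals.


Soft-thresholding with lambda = 3.34:
prox(6.1028) = sign(6.1028)*max(|6.1028| - 3.34, 0) = 2.7628
prox(9.6879) = sign(9.6879)*max(|9.6879| - 3.34, 0) = 6.3479
prox(x) = [2.7628, 6.3479]
||prox(x)||_1 = 2.7628 + 6.3479 = 9.1107


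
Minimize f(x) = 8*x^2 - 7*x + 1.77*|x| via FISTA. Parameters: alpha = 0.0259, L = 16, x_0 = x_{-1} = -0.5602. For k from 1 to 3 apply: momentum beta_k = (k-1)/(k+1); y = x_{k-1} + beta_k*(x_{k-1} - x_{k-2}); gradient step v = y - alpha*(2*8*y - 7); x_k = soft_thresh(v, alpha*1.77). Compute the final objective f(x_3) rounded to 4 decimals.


FISTA on f(x) = 8*x^2 - 7*x + 1.77*|x|
L = 16, alpha = 0.0259
Iteration 1: beta = 0.0, y = -0.5602 + 0.0*(-0.5602 + 0.5602) = -0.5602
  grad(y) = -15.9632, v = y - alpha*grad = -0.1468
  prox(v) = soft_thresh(-0.1468, 0.0458) = -0.1009
Iteration 2: beta = 0.3333, y = -0.1009 + 0.3333*(-0.1009 + 0.5602) = 0.0522
  grad(y) = -6.165, v = y - alpha*grad = 0.2119
  prox(v) = soft_thresh(0.2119, 0.0458) = 0.166
Iteration 3: beta = 0.5, y = 0.166 + 0.5*(0.166 + 0.1009) = 0.2995
  grad(y) = -2.2083, v = y - alpha*grad = 0.3567
  prox(v) = soft_thresh(0.3567, 0.0458) = 0.3108
f(x_3) = 8*0.3108^2 - 7*0.3108 + 1.77*|0.3108| = -0.8527


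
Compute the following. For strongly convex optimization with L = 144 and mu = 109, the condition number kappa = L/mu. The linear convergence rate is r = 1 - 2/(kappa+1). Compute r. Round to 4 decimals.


Step 1: Compute the condition number.
kappa = L/mu = 144/109 = 1.3211
Step 2: Compute the convergence rate.
r = 1 - 2/(kappa + 1) = 1 - 2*mu/(L + mu) = (L - mu)/(L + mu) = 35/253 = 0.1383


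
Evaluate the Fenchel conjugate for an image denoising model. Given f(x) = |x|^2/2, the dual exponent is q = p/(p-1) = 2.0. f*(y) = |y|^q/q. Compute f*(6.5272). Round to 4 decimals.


The conjugate exponent q satisfies 1/p + 1/q = 1.
p = 2, so q = 2/(2 - 1) = 2.0
|y|^q = 6.5272^2.0 = 42.6043
f*(6.5272) = 42.6043 / 2.0 = 21.3022


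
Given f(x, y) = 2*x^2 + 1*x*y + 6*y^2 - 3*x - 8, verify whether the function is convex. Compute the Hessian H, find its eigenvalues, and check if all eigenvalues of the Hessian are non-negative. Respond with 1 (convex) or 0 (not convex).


The Hessian of f(x,y) = 2*x^2 + 1*x*y + 6*y^2 - 3*x - 8 is:
H = [[4, 1], [1, 12]]
Trace = 4 + 12 = 16
Determinant = 4*12 - (1)^2 = 47
Discriminant = (16)^2 - 4*47 = 68.0
Eigenvalues: lambda_1 = 3.8769, lambda_2 = 12.1231
The function is convex.

1


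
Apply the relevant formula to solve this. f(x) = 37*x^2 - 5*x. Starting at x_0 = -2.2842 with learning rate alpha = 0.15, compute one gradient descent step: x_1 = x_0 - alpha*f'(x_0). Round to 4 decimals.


We compute the gradient at x_0 and apply the update.
f'(x) = 74*x - 5
f'(-2.2842) = 74*-2.2842 - 5 = -174.0308
x_1 = -2.2842 - 0.15*-174.0308 = 23.8204


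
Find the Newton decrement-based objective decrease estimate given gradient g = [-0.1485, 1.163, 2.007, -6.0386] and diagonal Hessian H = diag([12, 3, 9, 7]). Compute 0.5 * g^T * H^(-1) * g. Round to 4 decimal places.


Step 1: H is diagonal, so H^(-1) * g = [-0.0124, 0.3877, 0.223, -0.8627].
Step 2: g^T H^(-1) g = sum_i g_i^2 / H_ii
  = (-0.1485)^2/12 + (1.163)^2/3 + (2.007)^2/9 + (-6.0386)^2/7
  = 0.0018 + 0.4509 + 0.4476 + 5.2092 = 6.1095
Step 3: Objective decrease = 0.5 * g^T H^(-1) g = 3.0547


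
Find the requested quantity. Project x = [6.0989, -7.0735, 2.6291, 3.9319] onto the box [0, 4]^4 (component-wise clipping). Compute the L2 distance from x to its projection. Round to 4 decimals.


Project each component onto [0, 4].
clip(6.0989) = 4.0, clip(-7.0735) = 0.0, clip(2.6291) = 2.6291, clip(3.9319) = 3.9319
Projection = [4.0, 0.0, 2.6291, 3.9319]
Squared diffs: [4.4054, 50.0344, 0.0, 0.0]
Distance = sqrt(54.4398) = 7.3783


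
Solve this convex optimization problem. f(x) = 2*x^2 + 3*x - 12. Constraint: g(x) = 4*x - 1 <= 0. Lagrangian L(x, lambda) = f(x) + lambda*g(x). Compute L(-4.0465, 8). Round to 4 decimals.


Step 1: Evaluate f(x).
f(-4.0465) = 2*(-4.0465)^2 + 3*(-4.0465) - 12 = 8.6088
Step 2: Evaluate g(x).
g(-4.0465) = 4*-4.0465 - 1 = -17.186
Step 3: Compute Lagrangian.
L = 8.6088 + 8*-17.186 = -128.8792


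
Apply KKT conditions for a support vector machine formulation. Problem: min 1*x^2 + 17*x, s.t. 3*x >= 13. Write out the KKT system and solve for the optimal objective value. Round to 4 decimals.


Step 1: Try lambda = 0 (constraint inactive).
x_unc = -17/(2*1) = -8.5
Check: 3*-8.5 = -25.5 < 13 -- violated!
Step 2: Constraint must be active: 3*x = 13
x* = 13/3 = 4.3333 (rounded; the exact value 13/3 is used below)
lambda = (2*1*(13/3) + 17)/3 = 8.5556
Step 3: Compute optimal value.
f(x*) = 1*(13/3)^2 + 17*(13/3) = 92.4444


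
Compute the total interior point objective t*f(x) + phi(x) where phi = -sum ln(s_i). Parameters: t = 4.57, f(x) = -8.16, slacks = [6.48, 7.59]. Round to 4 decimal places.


Step 1: Compute log-barrier.
ln values: [1.8687, 2.0268]
phi = -(1.8687 + 2.0268) = -3.8956
Step 2: Compute augmented objective.
t*f(x) = 4.57*-8.16 = -37.2912
Total = -37.2912 - 3.8956 = -41.1868


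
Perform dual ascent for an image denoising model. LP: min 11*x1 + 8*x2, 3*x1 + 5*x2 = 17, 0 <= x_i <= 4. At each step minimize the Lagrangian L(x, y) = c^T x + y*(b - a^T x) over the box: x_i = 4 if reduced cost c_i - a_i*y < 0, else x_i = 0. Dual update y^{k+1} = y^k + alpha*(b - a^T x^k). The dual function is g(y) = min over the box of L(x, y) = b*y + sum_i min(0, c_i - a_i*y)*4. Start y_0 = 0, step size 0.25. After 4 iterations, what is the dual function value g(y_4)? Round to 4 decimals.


Dual ascent for LP: min 11*x1 + 8*x2, 3*x1 + 5*x2 = 17, 0 <= x_i <= 4
Step 1: y^k = 0.0, reduced costs: (11.0, 8.0)
  x^k = (0.0, 0.0), subgradient = b - a^T x = 17.0
  y^{k+1} = 0.0 + 0.25*17.0 = 4.25
Step 2: y^k = 4.25, reduced costs: (-1.75, -13.25)
  x^k = (4.0, 4.0), subgradient = b - a^T x = -15.0
  y^{k+1} = 4.25 + 0.25*-15.0 = 0.5
Step 3: y^k = 0.5, reduced costs: (9.5, 5.5)
  x^k = (0.0, 0.0), subgradient = b - a^T x = 17.0
  y^{k+1} = 0.5 + 0.25*17.0 = 4.75
Step 4: y^k = 4.75, reduced costs: (-3.25, -15.75)
  x^k = (4.0, 4.0), subgradient = b - a^T x = -15.0
  y^{k+1} = 4.75 + 0.25*-15.0 = 1.0
Dual objective at y_4 = 1.0: reduced costs (8.0, 3.0), box minimizer x = (0.0, 0.0)
g(y_4) = b*y + (c1 - a1*y)*x1 + (c2 - a2*y)*x2 = 17*1.0 + 8.0*0.0 + 3.0*0.0 = 17.0 + 0.0 + 0.0 = 17.0


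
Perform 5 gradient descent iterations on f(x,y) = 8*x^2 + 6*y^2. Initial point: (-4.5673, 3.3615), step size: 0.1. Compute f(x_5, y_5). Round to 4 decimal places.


Gradient descent on f(x,y) = 8*x^2 + 6*y^2.
Starting point: (-4.5673, 3.3615), alpha = 0.1
Step 1: grad_x = 2*8*-4.5673 = -73.0768, grad_y = 2*6*3.3615 = 40.338
  x_1 = -4.5673 - 0.1*-73.0768 = 2.7404
  y_1 = 3.3615 - 0.1*40.338 = -0.6723
Step 2: grad_x = 2*8*2.7404 = 43.8461, grad_y = 2*6*-0.6723 = -8.0676
  x_2 = 2.7404 - 0.1*43.8461 = -1.6442
  y_2 = -0.6723 - 0.1*-8.0676 = 0.1345
Step 3: grad_x = 2*8*-1.6442 = -26.3076, grad_y = 2*6*0.1345 = 1.6135
  x_3 = -1.6442 - 0.1*-26.3076 = 0.9865
  y_3 = 0.1345 - 0.1*1.6135 = -0.0269
Step 4: grad_x = 2*8*0.9865 = 15.7846, grad_y = 2*6*-0.0269 = -0.3227
  x_4 = 0.9865 - 0.1*15.7846 = -0.5919
  y_4 = -0.0269 - 0.1*-0.3227 = 0.0054
Step 5: grad_x = 2*8*-0.5919 = -9.4708, grad_y = 2*6*0.0054 = 0.0645
  x_5 = -0.5919 - 0.1*-9.4708 = 0.3552
  y_5 = 0.0054 - 0.1*0.0645 = -0.0011
f(0.3552, -0.0011) = 8*0.3552^2 + 6*(-0.0011)^2 = 1.0091


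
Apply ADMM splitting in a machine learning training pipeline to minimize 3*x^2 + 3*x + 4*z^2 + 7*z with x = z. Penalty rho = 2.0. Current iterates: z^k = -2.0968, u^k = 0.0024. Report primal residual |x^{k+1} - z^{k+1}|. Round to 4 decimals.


ADMM iteration with rho = 2.0, z^k = -2.0968, u^k = 0.0024
Step 1: x-update.
Minimize 3*x^2 + 3*x + (2.0/2)*(x + 2.0968 + 0.0024)^2
FOC: (2*3 + 2.0)*x = -3 + 2.0*(-2.0968 - 0.0024)
x^{k+1} = -0.8998
Step 2: z-update.
Minimize 4*z^2 + 7*z + (2.0/2)*(-0.8998 - z + 0.0024)^2
FOC: (2*4 + 2.0)*z = -7 + 2.0*(-0.8998 + 0.0024)
z^{k+1} = -0.8795
Step 3: u-update.
u^{k+1} = 0.0024 - 0.8998 + 0.8795 = -0.0179
Step 4: Primal residual = |-0.8998 + 0.8795| = 0.0203


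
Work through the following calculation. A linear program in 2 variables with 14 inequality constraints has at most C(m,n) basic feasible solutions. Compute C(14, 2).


Each vertex corresponds to some choice of n active constraints out of m, so the number of vertices is at most C(m, n) = m! / (n!(m-n)!).
m = 14, n = 2
Numerator: 14 * 13
Denominator: 2! = 2
C(14, 2) = 91


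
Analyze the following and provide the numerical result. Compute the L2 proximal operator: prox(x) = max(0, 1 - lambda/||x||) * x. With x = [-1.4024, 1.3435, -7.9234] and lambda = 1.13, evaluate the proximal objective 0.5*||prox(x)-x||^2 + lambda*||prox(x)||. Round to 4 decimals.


Step 1: Compute ||x||.
||x|| = 8.1579
Step 2: Compute scaling factor.
scale = max(0, 1 - 1.13/8.1579) = 0.8615
Step 3: prox(x) = [-1.2081, 1.1574, -6.8259]
||prox(x)|| = 7.0279
Step 4: Proximal objective.
0.5*||prox-x||^2 = 0.6385
lambda*||prox|| = 7.9415
Total = 8.58


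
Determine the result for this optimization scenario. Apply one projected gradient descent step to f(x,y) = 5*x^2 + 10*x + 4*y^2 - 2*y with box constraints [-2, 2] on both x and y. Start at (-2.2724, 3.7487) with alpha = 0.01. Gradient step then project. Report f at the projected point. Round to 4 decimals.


Step 1: Compute gradient at (-2.2724, 3.7487).
grad_x = 2*5*-2.2724 + 10 = -12.724
grad_y = 2*4*3.7487 - 2 = 27.9896
Step 2: Gradient step.
x_raw = -2.2724 - 0.01*-12.724 = -2.1452
y_raw = 3.7487 - 0.01*27.9896 = 3.4688
Step 3: Project onto [-2, 2].
x_proj = clip(-2.1452) = -2.0
y_proj = clip(3.4688) = 2.0
Step 4: Evaluate f.
f(-2.0, 2.0) = 12.0


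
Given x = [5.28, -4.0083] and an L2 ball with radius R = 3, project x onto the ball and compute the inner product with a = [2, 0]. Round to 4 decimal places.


Step 1: Compute ||x|| (intermediates to 6 decimals).
||x|| = sqrt(5.28^2 + (-4.0083)^2) = 6.629093
Step 2: Project.
Since ||x|| > R, scale = R/||x|| = 3/6.629093 = 0.452551, proj(x) = scale * x
proj(x) = [2.389469, -1.81396]
Step 3: Dot product.
a^T * proj(x) = 2*2.389469 + 0*(-1.81396) = 4.7789


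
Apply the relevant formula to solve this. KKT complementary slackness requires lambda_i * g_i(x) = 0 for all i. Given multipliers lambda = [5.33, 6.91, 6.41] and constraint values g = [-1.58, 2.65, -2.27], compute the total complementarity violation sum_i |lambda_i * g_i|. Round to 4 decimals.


KKT complementary slackness check:
lambda_1 * g_1 = 5.33 * -1.58 = -8.4214
lambda_2 * g_2 = 6.91 * 2.65 = 18.3115
lambda_3 * g_3 = 6.41 * -2.27 = -14.5507
Total violation = 8.4214 + 18.3115 + 14.5507 = 41.2836


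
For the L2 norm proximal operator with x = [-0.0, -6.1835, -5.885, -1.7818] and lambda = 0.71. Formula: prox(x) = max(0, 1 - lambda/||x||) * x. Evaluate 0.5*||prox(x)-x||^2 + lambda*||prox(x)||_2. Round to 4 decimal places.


Step 1: Compute ||x||.
||x|| = 8.7203
Step 2: Compute scaling factor.
scale = max(0, 1 - 0.71/8.7203) = 0.9186
Step 3: prox(x) = [-0.0, -5.68, -5.4058, -1.6367]
||prox(x)|| = 8.0103
Step 4: Proximal objective.
0.5*||prox-x||^2 = 0.2521
lambda*||prox|| = 5.6873
Total = 5.9394


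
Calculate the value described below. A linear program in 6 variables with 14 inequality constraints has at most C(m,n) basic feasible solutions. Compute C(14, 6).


Each vertex corresponds to some choice of n active constraints out of m, so the number of vertices is at most C(m, n) = m! / (n!(m-n)!).
m = 14, n = 6
Numerator: 14 * 13 * 12 * 11 * 10 * 9
Denominator: 6! = 720
C(14, 6) = 3003


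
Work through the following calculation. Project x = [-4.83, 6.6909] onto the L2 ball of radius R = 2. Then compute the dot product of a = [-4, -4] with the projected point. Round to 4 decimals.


Step 1: Compute ||x|| (intermediates to 6 decimals).
||x|| = sqrt((-4.83)^2 + 6.6909^2) = 8.252093
Step 2: Project.
Since ||x|| > R, scale = R/||x|| = 2/8.252093 = 0.242363, proj(x) = scale * x
proj(x) = [-1.170613, 1.621627]
Step 3: Dot product.
a^T * proj(x) = -4*(-1.170613) - 4*1.621627 = -1.8041


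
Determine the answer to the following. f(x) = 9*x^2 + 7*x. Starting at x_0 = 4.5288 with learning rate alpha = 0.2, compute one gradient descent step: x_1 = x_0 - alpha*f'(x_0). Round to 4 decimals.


We compute the gradient at x_0 and apply the update.
f'(x) = 18*x + 7
f'(4.5288) = 18*4.5288 + 7 = 88.5184
x_1 = 4.5288 - 0.2*88.5184 = -13.1749


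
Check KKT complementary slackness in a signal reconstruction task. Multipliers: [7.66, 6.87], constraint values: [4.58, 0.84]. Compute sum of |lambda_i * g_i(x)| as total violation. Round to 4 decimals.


KKT complementary slackness check:
lambda_1 * g_1 = 7.66 * 4.58 = 35.0828
lambda_2 * g_2 = 6.87 * 0.84 = 5.7708
Total violation = 35.0828 + 5.7708 = 40.8536


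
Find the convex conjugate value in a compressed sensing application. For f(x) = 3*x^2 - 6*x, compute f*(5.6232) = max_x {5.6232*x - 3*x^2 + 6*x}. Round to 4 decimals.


f*(y) = sup_x {y*x - a*x^2 - b*x} = sup_x {(y-b)*x - a*x^2}
FOC: (y - b) - 2a*x = 0 => x* = (y - b)/(2a)
x* = (5.6232 + 6)/(2*3) = 1.9372
f*(5.6232) = (y-b)^2/(4a) = (5.6232 + 6)^2/(4*3)
= 135.0988/12 = 11.2582


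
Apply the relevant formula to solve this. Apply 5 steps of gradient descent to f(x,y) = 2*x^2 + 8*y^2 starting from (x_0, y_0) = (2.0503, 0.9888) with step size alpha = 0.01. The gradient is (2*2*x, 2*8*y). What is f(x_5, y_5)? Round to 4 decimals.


Gradient descent on f(x,y) = 2*x^2 + 8*y^2.
Starting point: (2.0503, 0.9888), alpha = 0.01
Step 1: grad_x = 2*2*2.0503 = 8.2012, grad_y = 2*8*0.9888 = 15.8208
  x_1 = 2.0503 - 0.01*8.2012 = 1.9683
  y_1 = 0.9888 - 0.01*15.8208 = 0.8306
Step 2: grad_x = 2*2*1.9683 = 7.8732, grad_y = 2*8*0.8306 = 13.2895
  x_2 = 1.9683 - 0.01*7.8732 = 1.8896
  y_2 = 0.8306 - 0.01*13.2895 = 0.6977
Step 3: grad_x = 2*2*1.8896 = 7.5582, grad_y = 2*8*0.6977 = 11.1632
  x_3 = 1.8896 - 0.01*7.5582 = 1.814
  y_3 = 0.6977 - 0.01*11.1632 = 0.5861
Step 4: grad_x = 2*2*1.814 = 7.2559, grad_y = 2*8*0.5861 = 9.3771
  x_4 = 1.814 - 0.01*7.2559 = 1.7414
  y_4 = 0.5861 - 0.01*9.3771 = 0.4923
Step 5: grad_x = 2*2*1.7414 = 6.9657, grad_y = 2*8*0.4923 = 7.8767
  x_5 = 1.7414 - 0.01*6.9657 = 1.6718
  y_5 = 0.4923 - 0.01*7.8767 = 0.4135
f(1.6718, 0.4135) = 2*1.6718^2 + 8*0.4135^2 = 6.9576


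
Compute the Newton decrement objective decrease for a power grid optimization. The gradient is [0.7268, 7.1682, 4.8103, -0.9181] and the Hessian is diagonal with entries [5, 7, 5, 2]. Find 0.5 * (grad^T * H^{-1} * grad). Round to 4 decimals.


Step 1: H is diagonal, so H^(-1) * g = [0.1454, 1.024, 0.9621, -0.4591].
Step 2: g^T H^(-1) g = sum_i g_i^2 / H_ii
  = (0.7268)^2/5 + (7.1682)^2/7 + (4.8103)^2/5 + (-0.9181)^2/2
  = 0.1056 + 7.3404 + 4.6278 + 0.4215 = 12.4953
Step 3: Objective decrease = 0.5 * g^T H^(-1) g = 6.2477


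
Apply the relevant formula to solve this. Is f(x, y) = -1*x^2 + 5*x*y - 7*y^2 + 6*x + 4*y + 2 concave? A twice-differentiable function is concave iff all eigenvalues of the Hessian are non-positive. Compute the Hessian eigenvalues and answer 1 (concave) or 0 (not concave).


The Hessian of f(x,y) = -1*x^2 + 5*x*y - 7*y^2 + 6*x + 4*y + 2 is:
H = [[-2, 5], [5, -14]]
Trace = -2 - 14 = -16
Determinant = -2*-14 - (5)^2 = 3
Discriminant = (-16)^2 - 4*3 = 244.0
Eigenvalues: lambda_1 = -15.8102, lambda_2 = -0.1898
The function is concave.

1


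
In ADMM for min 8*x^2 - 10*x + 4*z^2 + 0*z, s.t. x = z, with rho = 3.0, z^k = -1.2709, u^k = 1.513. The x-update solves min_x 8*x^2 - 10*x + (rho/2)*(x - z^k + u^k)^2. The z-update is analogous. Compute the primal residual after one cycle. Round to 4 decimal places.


ADMM iteration with rho = 3.0, z^k = -1.2709, u^k = 1.513
Step 1: x-update.
Minimize 8*x^2 - 10*x + (3.0/2)*(x + 1.2709 + 1.513)^2
FOC: (2*8 + 3.0)*x = 10 + 3.0*(-1.2709 - 1.513)
x^{k+1} = 0.0868
Step 2: z-update.
Minimize 4*z^2 + 0*z + (3.0/2)*(0.0868 - z + 1.513)^2
FOC: (2*4 + 3.0)*z = 0 + 3.0*(0.0868 + 1.513)
z^{k+1} = 0.4363
Step 3: u-update.
u^{k+1} = 1.513 + 0.0868 - 0.4363 = 1.1635
Step 4: Primal residual = |0.0868 - 0.4363| = 0.3495
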